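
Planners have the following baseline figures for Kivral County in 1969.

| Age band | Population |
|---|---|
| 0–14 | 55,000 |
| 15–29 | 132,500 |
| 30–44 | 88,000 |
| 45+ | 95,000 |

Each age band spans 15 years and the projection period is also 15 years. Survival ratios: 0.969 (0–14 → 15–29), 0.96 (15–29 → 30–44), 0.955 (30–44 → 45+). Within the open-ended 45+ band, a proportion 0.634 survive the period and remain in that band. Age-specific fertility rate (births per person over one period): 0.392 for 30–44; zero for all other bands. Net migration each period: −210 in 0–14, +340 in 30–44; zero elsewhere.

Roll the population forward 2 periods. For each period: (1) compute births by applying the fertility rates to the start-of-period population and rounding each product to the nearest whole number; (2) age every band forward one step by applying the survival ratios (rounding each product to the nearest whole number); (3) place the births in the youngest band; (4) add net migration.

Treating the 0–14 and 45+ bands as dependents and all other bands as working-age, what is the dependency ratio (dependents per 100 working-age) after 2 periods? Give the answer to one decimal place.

Period 1.
Births: 88000 * 0.392 = 34496
15–29: 55000 * 0.969 = 53295
30–44: 132500 * 0.96 = 127200
45+: 88000 * 0.955 + 95000 * 0.634 = 84040 + 60230 = 144270
Net migration: 0–14 − 210 → 34286; 30–44 + 340 → 127540
Population now: 0–14=34286, 15–29=53295, 30–44=127540, 45+=144270
Period 2.
Births: 127540 * 0.392 = 49996
15–29: 34286 * 0.969 = 33223
30–44: 53295 * 0.96 = 51163
45+: 127540 * 0.955 + 144270 * 0.634 = 121801 + 91467 = 213268
Net migration: 0–14 − 210 → 49786; 30–44 + 340 → 51503
Population now: 0–14=49786, 15–29=33223, 30–44=51503, 45+=213268
Dependents (band 0–14 + band 45+) = 49786 + 213268 = 263054; working-age = 84726; ratio = 263054/84726 × 100 = 310.5

310.5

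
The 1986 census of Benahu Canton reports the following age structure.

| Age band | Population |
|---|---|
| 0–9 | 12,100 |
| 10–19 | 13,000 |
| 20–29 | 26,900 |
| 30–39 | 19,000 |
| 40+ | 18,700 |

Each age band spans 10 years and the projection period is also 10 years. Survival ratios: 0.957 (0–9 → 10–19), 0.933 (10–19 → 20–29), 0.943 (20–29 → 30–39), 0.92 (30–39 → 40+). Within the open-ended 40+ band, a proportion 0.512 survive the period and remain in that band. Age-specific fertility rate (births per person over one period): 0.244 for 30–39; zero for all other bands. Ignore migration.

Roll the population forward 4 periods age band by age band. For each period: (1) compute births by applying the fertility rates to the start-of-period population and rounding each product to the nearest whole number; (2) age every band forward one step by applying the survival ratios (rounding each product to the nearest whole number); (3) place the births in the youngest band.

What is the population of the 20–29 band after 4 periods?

(Groups numbered youngest = 1 to oldest = 5.)
[period 1]
Births: 19000 × 0.244 = 4636
Group 2: 12100 × 0.957 = 11580
Group 3: 13000 × 0.933 = 12129
Group 4: 26900 × 0.943 = 25367
Group 5: 19000 × 0.92 + 18700 × 0.512 = 17480 + 9574 = 27054
→ [4636, 11580, 12129, 25367, 27054]
[period 2]
Births: 25367 × 0.244 = 6190
Group 2: 4636 × 0.957 = 4437
Group 3: 11580 × 0.933 = 10804
Group 4: 12129 × 0.943 = 11438
Group 5: 25367 × 0.92 + 27054 × 0.512 = 23338 + 13852 = 37190
→ [6190, 4437, 10804, 11438, 37190]
[period 3]
Births: 11438 × 0.244 = 2791
Group 2: 6190 × 0.957 = 5924
Group 3: 4437 × 0.933 = 4140
Group 4: 10804 × 0.943 = 10188
Group 5: 11438 × 0.92 + 37190 × 0.512 = 10523 + 19041 = 29564
→ [2791, 5924, 4140, 10188, 29564]
[period 4]
Births: 10188 × 0.244 = 2486
Group 2: 2791 × 0.957 = 2671
Group 3: 5924 × 0.933 = 5527
Group 4: 4140 × 0.943 = 3904
Group 5: 10188 × 0.92 + 29564 × 0.512 = 9373 + 15137 = 24510
→ [2486, 2671, 5527, 3904, 24510]

5527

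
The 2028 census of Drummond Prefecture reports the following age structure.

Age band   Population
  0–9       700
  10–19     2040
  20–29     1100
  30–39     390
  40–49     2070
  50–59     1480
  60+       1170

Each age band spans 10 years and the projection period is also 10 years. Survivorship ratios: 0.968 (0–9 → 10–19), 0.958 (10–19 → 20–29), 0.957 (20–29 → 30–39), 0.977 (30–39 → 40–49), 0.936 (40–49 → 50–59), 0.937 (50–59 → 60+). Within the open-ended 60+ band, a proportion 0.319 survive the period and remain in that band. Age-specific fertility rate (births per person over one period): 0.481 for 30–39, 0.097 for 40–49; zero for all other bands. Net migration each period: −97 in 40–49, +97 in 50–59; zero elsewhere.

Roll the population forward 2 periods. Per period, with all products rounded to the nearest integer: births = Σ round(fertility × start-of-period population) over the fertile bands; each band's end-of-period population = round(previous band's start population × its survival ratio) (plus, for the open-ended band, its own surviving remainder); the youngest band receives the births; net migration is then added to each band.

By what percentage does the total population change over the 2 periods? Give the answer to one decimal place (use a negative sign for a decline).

-19.6

Let group 1 be 0–9 through group 7 = 60+.
— Period 1 —
Births: 390 * 0.481 = 188, 2070 * 0.097 = 201 → 389
Group 2: 700 * 0.968 = 678
Group 3: 2040 * 0.958 = 1954
Group 4: 1100 * 0.957 = 1053
Group 5: 390 * 0.977 = 381
Group 6: 2070 * 0.936 = 1938
Group 7: 1480 * 0.937 + 1170 * 0.319 = 1387 + 373 = 1760
Net migration: Group 5 − 97 → 284; Group 6 + 97 → 2035
End of period: [389, 678, 1954, 1053, 284, 2035, 1760]
— Period 2 —
Births: 1053 * 0.481 = 506, 284 * 0.097 = 28 → 534
Group 2: 389 * 0.968 = 377
Group 3: 678 * 0.958 = 650
Group 4: 1954 * 0.957 = 1870
Group 5: 1053 * 0.977 = 1029
Group 6: 284 * 0.936 = 266
Group 7: 2035 * 0.937 + 1760 * 0.319 = 1907 + 561 = 2468
Net migration: Group 5 − 97 → 932; Group 6 + 97 → 363
End of period: [534, 377, 650, 1870, 932, 363, 2468]
Total: 8950 → 7194; change = -1756; percentage change = -19.6%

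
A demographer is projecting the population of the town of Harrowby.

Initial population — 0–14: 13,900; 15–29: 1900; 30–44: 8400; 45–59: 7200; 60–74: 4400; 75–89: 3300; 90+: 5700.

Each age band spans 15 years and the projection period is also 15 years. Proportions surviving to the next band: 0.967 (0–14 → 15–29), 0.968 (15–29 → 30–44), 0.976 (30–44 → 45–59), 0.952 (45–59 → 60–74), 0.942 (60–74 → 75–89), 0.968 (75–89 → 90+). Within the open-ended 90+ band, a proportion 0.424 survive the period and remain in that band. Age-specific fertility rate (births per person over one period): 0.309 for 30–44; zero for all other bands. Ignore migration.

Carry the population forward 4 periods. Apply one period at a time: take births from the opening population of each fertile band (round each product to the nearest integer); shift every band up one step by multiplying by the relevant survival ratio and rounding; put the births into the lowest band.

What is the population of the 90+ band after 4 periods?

(Bands numbered youngest = 1 to oldest = 7.)
Period 1.
Births: 8400 × 0.309 = 2596
Band 2: 13900 × 0.967 = 13441
Band 3: 1900 × 0.968 = 1839
Band 4: 8400 × 0.976 = 8198
Band 5: 7200 × 0.952 = 6854
Band 6: 4400 × 0.942 = 4145
Band 7: 3300 × 0.968 + 5700 × 0.424 = 3194 + 2417 = 5611
End of period: [2596, 13441, 1839, 8198, 6854, 4145, 5611]
Period 2.
Births: 1839 × 0.309 = 568
Band 2: 2596 × 0.967 = 2510
Band 3: 13441 × 0.968 = 13011
Band 4: 1839 × 0.976 = 1795
Band 5: 8198 × 0.952 = 7804
Band 6: 6854 × 0.942 = 6456
Band 7: 4145 × 0.968 + 5611 × 0.424 = 4012 + 2379 = 6391
End of period: [568, 2510, 13011, 1795, 7804, 6456, 6391]
Period 3.
Births: 13011 × 0.309 = 4020
Band 2: 568 × 0.967 = 549
Band 3: 2510 × 0.968 = 2430
Band 4: 13011 × 0.976 = 12699
Band 5: 1795 × 0.952 = 1709
Band 6: 7804 × 0.942 = 7351
Band 7: 6456 × 0.968 + 6391 × 0.424 = 6249 + 2710 = 8959
End of period: [4020, 549, 2430, 12699, 1709, 7351, 8959]
Period 4.
Births: 2430 × 0.309 = 751
Band 2: 4020 × 0.967 = 3887
Band 3: 549 × 0.968 = 531
Band 4: 2430 × 0.976 = 2372
Band 5: 12699 × 0.952 = 12089
Band 6: 1709 × 0.942 = 1610
Band 7: 7351 × 0.968 + 8959 × 0.424 = 7116 + 3799 = 10915
End of period: [751, 3887, 531, 2372, 12089, 1610, 10915]

10915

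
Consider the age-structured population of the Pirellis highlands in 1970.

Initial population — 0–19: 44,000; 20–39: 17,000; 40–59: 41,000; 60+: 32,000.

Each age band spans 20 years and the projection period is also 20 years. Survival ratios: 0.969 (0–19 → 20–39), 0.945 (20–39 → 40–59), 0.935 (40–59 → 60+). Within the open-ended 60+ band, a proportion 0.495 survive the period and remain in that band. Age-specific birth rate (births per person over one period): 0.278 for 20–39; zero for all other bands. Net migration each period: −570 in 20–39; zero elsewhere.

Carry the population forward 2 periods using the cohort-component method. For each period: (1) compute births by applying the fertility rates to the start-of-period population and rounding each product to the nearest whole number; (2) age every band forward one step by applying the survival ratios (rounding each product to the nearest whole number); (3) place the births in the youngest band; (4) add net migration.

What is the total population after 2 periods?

After projecting period 1:
Births: 17000 × 0.278 = 4726
20–39: 44000 × 0.969 = 42636
40–59: 17000 × 0.945 = 16065
60+: 41000 × 0.935 + 32000 × 0.495 = 38335 + 15840 = 54175
Net migration: 20–39 − 570 → 42066
→ [4726, 42066, 16065, 54175]
After projecting period 2:
Births: 42066 × 0.278 = 11694
20–39: 4726 × 0.969 = 4579
40–59: 42066 × 0.945 = 39752
60+: 16065 × 0.935 + 54175 × 0.495 = 15021 + 26817 = 41838
Net migration: 20–39 − 570 → 4009
→ [11694, 4009, 39752, 41838]
Total after period 2: 11694 + 4009 + 39752 + 41838 = 97293

97293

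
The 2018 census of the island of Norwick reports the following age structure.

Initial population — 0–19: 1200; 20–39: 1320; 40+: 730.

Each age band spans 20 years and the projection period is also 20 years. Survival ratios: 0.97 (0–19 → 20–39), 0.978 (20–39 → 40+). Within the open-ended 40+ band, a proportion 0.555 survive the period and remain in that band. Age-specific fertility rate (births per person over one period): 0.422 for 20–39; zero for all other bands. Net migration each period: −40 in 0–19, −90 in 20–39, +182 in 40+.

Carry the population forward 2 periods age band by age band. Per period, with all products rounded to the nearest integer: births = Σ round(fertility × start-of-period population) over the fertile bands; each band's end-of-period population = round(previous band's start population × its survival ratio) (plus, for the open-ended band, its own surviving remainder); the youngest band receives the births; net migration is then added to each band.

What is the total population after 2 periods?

3098

After projecting period 1:
Births: 1320 × 0.422 = 557
20–39: 1200 × 0.97 = 1164
40+: 1320 × 0.978 + 730 × 0.555 = 1291 + 405 = 1696
Net migration: 0–19 − 40 → 517; 20–39 − 90 → 1074; 40+ + 182 → 1878
End of period: [517, 1074, 1878]
After projecting period 2:
Births: 1074 × 0.422 = 453
20–39: 517 × 0.97 = 501
40+: 1074 × 0.978 + 1878 × 0.555 = 1050 + 1042 = 2092
Net migration: 0–19 − 40 → 413; 20–39 − 90 → 411; 40+ + 182 → 2274
End of period: [413, 411, 2274]
Total after period 2: 413 + 411 + 2274 = 3098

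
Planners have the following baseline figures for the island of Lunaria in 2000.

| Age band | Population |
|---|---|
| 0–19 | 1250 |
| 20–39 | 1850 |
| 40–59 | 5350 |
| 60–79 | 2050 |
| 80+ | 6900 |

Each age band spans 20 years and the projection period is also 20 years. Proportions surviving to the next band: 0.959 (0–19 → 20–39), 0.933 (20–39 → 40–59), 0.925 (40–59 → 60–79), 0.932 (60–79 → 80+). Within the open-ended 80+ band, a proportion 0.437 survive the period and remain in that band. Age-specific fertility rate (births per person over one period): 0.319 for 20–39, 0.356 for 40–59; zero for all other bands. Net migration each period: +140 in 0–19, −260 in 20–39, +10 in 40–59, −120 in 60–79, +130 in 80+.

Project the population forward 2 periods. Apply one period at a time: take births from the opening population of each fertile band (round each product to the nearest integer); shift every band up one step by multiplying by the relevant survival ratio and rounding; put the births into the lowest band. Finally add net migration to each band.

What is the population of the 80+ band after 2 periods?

Period 1.
Births: 1850 * 0.319 = 590  |  5350 * 0.356 = 1905 → 2495
20–39: 1250 * 0.959 = 1199
40–59: 1850 * 0.933 = 1726
60–79: 5350 * 0.925 = 4949
80+: 2050 * 0.932 + 6900 * 0.437 = 1911 + 3015 = 4926
Net migration: 0–19 + 140 → 2635; 20–39 − 260 → 939; 40–59 + 10 → 1736; 60–79 − 120 → 4829; 80+ + 130 → 5056
End of period: [2635, 939, 1736, 4829, 5056]
Period 2.
Births: 939 * 0.319 = 300  |  1736 * 0.356 = 618 → 918
20–39: 2635 * 0.959 = 2527
40–59: 939 * 0.933 = 876
60–79: 1736 * 0.925 = 1606
80+: 4829 * 0.932 + 5056 * 0.437 = 4501 + 2209 = 6710
Net migration: 0–19 + 140 → 1058; 20–39 − 260 → 2267; 40–59 + 10 → 886; 60–79 − 120 → 1486; 80+ + 130 → 6840
End of period: [1058, 2267, 886, 1486, 6840]

6840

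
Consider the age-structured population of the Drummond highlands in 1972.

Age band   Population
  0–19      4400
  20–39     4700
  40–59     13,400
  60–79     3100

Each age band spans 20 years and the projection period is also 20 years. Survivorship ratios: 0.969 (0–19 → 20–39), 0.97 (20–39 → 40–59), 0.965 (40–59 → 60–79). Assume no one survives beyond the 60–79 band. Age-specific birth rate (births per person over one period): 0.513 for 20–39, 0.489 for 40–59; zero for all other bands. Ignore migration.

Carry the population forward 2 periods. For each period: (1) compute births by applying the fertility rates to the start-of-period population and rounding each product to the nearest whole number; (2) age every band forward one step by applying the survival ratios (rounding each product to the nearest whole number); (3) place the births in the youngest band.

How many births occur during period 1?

8964

Let band 1 be 0–19 through band 4 = 60–79.
— Period 1 —
Births: 4700 * 0.513 = 2411 ; 13400 * 0.489 = 6553 ⇒ total 8964
Band 2: 4400 * 0.969 = 4264
Band 3: 4700 * 0.97 = 4559
Band 4: 13400 * 0.965 = 12931
End of period: [8964, 4264, 4559, 12931]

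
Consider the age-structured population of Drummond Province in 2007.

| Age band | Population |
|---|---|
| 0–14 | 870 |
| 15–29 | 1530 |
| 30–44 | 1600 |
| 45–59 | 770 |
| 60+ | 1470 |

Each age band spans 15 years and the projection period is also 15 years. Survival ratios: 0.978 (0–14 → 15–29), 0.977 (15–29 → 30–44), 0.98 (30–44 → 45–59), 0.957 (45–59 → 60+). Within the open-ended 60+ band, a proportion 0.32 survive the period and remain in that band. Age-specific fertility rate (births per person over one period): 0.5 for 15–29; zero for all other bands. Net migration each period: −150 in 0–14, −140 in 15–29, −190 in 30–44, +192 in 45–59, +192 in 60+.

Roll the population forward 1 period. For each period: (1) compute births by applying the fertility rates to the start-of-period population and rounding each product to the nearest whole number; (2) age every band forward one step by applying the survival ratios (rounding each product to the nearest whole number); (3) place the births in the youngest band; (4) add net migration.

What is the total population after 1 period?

5790

— Period 1 —
Births: 1530 × 0.5 = 765
15–29: 870 × 0.978 = 851
30–44: 1530 × 0.977 = 1495
45–59: 1600 × 0.98 = 1568
60+: 770 × 0.957 + 1470 × 0.32 = 737 + 470 = 1207
Net migration: 0–14 − 150 → 615; 15–29 − 140 → 711; 30–44 − 190 → 1305; 45–59 + 192 → 1760; 60+ + 192 → 1399
Population now: 0–14=615, 15–29=711, 30–44=1305, 45–59=1760, 60+=1399
Total after period 1: 615 + 711 + 1305 + 1760 + 1399 = 5790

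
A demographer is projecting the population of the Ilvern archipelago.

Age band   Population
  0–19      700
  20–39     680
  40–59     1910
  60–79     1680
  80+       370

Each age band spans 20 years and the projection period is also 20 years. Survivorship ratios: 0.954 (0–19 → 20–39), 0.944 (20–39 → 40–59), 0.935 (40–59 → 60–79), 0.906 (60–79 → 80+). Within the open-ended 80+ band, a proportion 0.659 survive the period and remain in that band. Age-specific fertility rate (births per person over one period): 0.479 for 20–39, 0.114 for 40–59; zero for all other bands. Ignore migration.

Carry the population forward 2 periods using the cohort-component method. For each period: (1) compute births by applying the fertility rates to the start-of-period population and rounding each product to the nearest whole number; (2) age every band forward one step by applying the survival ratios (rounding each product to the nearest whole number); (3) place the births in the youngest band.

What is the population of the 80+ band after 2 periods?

2782

Period 1.
Births: 680 * 0.479 = 326, 1910 * 0.114 = 218 — total 544
20–39: 700 * 0.954 = 668
40–59: 680 * 0.944 = 642
60–79: 1910 * 0.935 = 1786
80+: 1680 * 0.906 + 370 * 0.659 = 1522 + 244 = 1766
Giving 544 / 668 / 642 / 1786 / 1766.
Period 2.
Births: 668 * 0.479 = 320, 642 * 0.114 = 73 — total 393
20–39: 544 * 0.954 = 519
40–59: 668 * 0.944 = 631
60–79: 642 * 0.935 = 600
80+: 1786 * 0.906 + 1766 * 0.659 = 1618 + 1164 = 2782
Giving 393 / 519 / 631 / 600 / 2782.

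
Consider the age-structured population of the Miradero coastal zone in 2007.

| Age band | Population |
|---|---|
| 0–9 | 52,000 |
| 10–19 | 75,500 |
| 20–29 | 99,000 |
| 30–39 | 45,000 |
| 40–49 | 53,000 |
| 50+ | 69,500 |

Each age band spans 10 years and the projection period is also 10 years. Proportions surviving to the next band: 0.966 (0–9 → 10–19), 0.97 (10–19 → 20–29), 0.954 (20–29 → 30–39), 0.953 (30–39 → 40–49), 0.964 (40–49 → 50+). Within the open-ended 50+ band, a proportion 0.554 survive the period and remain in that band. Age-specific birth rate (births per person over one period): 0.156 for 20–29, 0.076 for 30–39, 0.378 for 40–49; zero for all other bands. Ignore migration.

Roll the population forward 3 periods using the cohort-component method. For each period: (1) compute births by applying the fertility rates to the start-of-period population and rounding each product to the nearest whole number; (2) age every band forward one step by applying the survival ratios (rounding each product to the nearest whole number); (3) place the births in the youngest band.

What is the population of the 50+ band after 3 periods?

Call the groups 1 to 6, youngest first.
Period 1:
Births: 99000 * 0.156 = 15444 ; 45000 * 0.076 = 3420 ; 53000 * 0.378 = 20034 → total 38898
Group 2: 52000 * 0.966 = 50232
Group 3: 75500 * 0.97 = 73235
Group 4: 99000 * 0.954 = 94446
Group 5: 45000 * 0.953 = 42885
Group 6: 53000 * 0.964 + 69500 * 0.554 = 51092 + 38503 = 89595
End of period: [38898, 50232, 73235, 94446, 42885, 89595]
Period 2:
Births: 73235 * 0.156 = 11425 ; 94446 * 0.076 = 7178 ; 42885 * 0.378 = 16211 → total 34814
Group 2: 38898 * 0.966 = 37575
Group 3: 50232 * 0.97 = 48725
Group 4: 73235 * 0.954 = 69866
Group 5: 94446 * 0.953 = 90007
Group 6: 42885 * 0.964 + 89595 * 0.554 = 41341 + 49636 = 90977
End of period: [34814, 37575, 48725, 69866, 90007, 90977]
Period 3:
Births: 48725 * 0.156 = 7601 ; 69866 * 0.076 = 5310 ; 90007 * 0.378 = 34023 → total 46934
Group 2: 34814 * 0.966 = 33630
Group 3: 37575 * 0.97 = 36448
Group 4: 48725 * 0.954 = 46484
Group 5: 69866 * 0.953 = 66582
Group 6: 90007 * 0.964 + 90977 * 0.554 = 86767 + 50401 = 137168
End of period: [46934, 33630, 36448, 46484, 66582, 137168]

137168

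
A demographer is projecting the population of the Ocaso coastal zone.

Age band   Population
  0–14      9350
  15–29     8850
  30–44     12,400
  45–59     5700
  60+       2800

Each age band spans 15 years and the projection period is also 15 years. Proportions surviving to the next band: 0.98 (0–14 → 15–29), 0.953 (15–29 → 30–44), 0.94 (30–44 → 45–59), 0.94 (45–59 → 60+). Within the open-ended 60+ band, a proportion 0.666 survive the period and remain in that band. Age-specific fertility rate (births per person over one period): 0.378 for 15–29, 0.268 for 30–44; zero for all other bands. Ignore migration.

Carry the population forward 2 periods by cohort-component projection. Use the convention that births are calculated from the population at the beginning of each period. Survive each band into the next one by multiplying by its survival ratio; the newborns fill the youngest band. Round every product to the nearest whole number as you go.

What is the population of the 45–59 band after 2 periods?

Numbering the bands 1..5 from youngest to oldest:
After projecting period 1:
Births: 8850 × 0.378 = 3345, 12400 × 0.268 = 3323 ⇒ total 6668
Band 2: 9350 × 0.98 = 9163
Band 3: 8850 × 0.953 = 8434
Band 4: 12400 × 0.94 = 11656
Band 5: 5700 × 0.94 + 2800 × 0.666 = 5358 + 1865 = 7223
Population now: 0–14=6668, 15–29=9163, 30–44=8434, 45–59=11656, 60+=7223
After projecting period 2:
Births: 9163 × 0.378 = 3464, 8434 × 0.268 = 2260 ⇒ total 5724
Band 2: 6668 × 0.98 = 6535
Band 3: 9163 × 0.953 = 8732
Band 4: 8434 × 0.94 = 7928
Band 5: 11656 × 0.94 + 7223 × 0.666 = 10957 + 4811 = 15768
Population now: 0–14=5724, 15–29=6535, 30–44=8732, 45–59=7928, 60+=15768

7928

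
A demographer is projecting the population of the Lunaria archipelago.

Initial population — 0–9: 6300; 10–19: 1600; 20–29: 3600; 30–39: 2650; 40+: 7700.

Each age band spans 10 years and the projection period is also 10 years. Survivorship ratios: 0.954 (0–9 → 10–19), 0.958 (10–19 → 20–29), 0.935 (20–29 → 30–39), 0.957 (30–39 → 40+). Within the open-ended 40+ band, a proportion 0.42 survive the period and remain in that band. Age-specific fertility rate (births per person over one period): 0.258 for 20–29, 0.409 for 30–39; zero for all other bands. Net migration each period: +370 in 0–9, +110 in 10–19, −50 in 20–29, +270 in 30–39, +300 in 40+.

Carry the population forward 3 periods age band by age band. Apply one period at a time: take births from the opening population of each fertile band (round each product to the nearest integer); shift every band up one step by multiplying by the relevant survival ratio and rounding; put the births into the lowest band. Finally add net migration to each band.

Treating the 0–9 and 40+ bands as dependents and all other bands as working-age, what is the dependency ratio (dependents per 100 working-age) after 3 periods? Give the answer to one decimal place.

69.6

[period 1]
Births: 3600 × 0.258 = 929  |  2650 × 0.409 = 1084 — total 2013
10–19: 6300 × 0.954 = 6010
20–29: 1600 × 0.958 = 1533
30–39: 3600 × 0.935 = 3366
40+: 2650 × 0.957 + 7700 × 0.42 = 2536 + 3234 = 5770
Net migration: 0–9 + 370 → 2383; 10–19 + 110 → 6120; 20–29 − 50 → 1483; 30–39 + 270 → 3636; 40+ + 300 → 6070
End of period: [2383, 6120, 1483, 3636, 6070]
[period 2]
Births: 1483 × 0.258 = 383  |  3636 × 0.409 = 1487 — total 1870
10–19: 2383 × 0.954 = 2273
20–29: 6120 × 0.958 = 5863
30–39: 1483 × 0.935 = 1387
40+: 3636 × 0.957 + 6070 × 0.42 = 3480 + 2549 = 6029
Net migration: 0–9 + 370 → 2240; 10–19 + 110 → 2383; 20–29 − 50 → 5813; 30–39 + 270 → 1657; 40+ + 300 → 6329
End of period: [2240, 2383, 5813, 1657, 6329]
[period 3]
Births: 5813 × 0.258 = 1500  |  1657 × 0.409 = 678 — total 2178
10–19: 2240 × 0.954 = 2137
20–29: 2383 × 0.958 = 2283
30–39: 5813 × 0.935 = 5435
40+: 1657 × 0.957 + 6329 × 0.42 = 1586 + 2658 = 4244
Net migration: 0–9 + 370 → 2548; 10–19 + 110 → 2247; 20–29 − 50 → 2233; 30–39 + 270 → 5705; 40+ + 300 → 4544
End of period: [2548, 2247, 2233, 5705, 4544]
Dependents (band 0–9 + band 40+) = 2548 + 4544 = 7092; working-age = 10185; ratio = 7092/10185 × 100 = 69.6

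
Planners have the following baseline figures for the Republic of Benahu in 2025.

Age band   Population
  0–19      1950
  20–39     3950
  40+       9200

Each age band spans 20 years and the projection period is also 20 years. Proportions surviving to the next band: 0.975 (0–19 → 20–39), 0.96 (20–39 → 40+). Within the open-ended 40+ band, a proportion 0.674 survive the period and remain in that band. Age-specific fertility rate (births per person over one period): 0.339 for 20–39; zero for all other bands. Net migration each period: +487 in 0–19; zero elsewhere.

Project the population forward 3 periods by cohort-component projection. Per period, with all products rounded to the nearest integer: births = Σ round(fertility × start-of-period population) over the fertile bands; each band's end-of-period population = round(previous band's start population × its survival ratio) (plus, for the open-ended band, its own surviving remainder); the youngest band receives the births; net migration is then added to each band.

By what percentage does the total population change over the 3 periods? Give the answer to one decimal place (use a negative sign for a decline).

-36.0

(Groups numbered youngest = 1 to oldest = 3.)
Period 1:
Births: 3950 × 0.339 = 1339
Group 2: 1950 × 0.975 = 1901
Group 3: 3950 × 0.96 + 9200 × 0.674 = 3792 + 6201 = 9993
Net migration: Group 1 + 487 → 1826
Giving 1826 / 1901 / 9993.
Period 2:
Births: 1901 × 0.339 = 644
Group 2: 1826 × 0.975 = 1780
Group 3: 1901 × 0.96 + 9993 × 0.674 = 1825 + 6735 = 8560
Net migration: Group 1 + 487 → 1131
Giving 1131 / 1780 / 8560.
Period 3:
Births: 1780 × 0.339 = 603
Group 2: 1131 × 0.975 = 1103
Group 3: 1780 × 0.96 + 8560 × 0.674 = 1709 + 5769 = 7478
Net migration: Group 1 + 487 → 1090
Giving 1090 / 1103 / 7478.
Total: 15100 → 9671; change = -5429; percentage change = -36.0%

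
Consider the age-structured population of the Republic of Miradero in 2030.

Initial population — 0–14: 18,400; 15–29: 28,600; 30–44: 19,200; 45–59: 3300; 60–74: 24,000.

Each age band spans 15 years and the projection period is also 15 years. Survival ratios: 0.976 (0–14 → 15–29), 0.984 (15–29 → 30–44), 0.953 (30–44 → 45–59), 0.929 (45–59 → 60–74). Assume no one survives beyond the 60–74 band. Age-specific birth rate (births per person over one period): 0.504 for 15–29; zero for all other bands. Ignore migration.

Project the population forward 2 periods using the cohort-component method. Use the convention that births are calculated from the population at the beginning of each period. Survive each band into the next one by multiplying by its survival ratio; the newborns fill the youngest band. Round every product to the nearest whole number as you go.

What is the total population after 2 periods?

Call the groups 1 to 5, youngest first.
[period 1]
Births: 28600 × 0.504 = 14414
Group 2: 18400 × 0.976 = 17958
Group 3: 28600 × 0.984 = 28142
Group 4: 19200 × 0.953 = 18298
Group 5: 3300 × 0.929 = 3066
→ [14414, 17958, 28142, 18298, 3066]
[period 2]
Births: 17958 × 0.504 = 9051
Group 2: 14414 × 0.976 = 14068
Group 3: 17958 × 0.984 = 17671
Group 4: 28142 × 0.953 = 26819
Group 5: 18298 × 0.929 = 16999
→ [9051, 14068, 17671, 26819, 16999]
Total after period 2: 9051 + 14068 + 17671 + 26819 + 16999 = 84608

84608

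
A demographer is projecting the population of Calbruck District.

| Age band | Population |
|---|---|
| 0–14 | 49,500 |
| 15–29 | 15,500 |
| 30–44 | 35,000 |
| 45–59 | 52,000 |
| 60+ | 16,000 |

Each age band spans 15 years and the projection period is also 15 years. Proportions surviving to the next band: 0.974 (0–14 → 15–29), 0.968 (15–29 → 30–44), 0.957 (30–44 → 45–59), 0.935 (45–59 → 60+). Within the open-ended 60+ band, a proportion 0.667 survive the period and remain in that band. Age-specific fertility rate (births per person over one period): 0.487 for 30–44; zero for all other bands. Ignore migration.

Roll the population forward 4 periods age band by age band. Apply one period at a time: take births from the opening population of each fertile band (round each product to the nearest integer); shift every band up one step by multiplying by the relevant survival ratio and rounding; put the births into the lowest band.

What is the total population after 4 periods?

134476

[period 1]
Births: 35000 * 0.487 = 17045
15–29: 49500 * 0.974 = 48213
30–44: 15500 * 0.968 = 15004
45–59: 35000 * 0.957 = 33495
60+: 52000 * 0.935 + 16000 * 0.667 = 48620 + 10672 = 59292
→ [17045, 48213, 15004, 33495, 59292]
[period 2]
Births: 15004 * 0.487 = 7307
15–29: 17045 * 0.974 = 16602
30–44: 48213 * 0.968 = 46670
45–59: 15004 * 0.957 = 14359
60+: 33495 * 0.935 + 59292 * 0.667 = 31318 + 39548 = 70866
→ [7307, 16602, 46670, 14359, 70866]
[period 3]
Births: 46670 * 0.487 = 22728
15–29: 7307 * 0.974 = 7117
30–44: 16602 * 0.968 = 16071
45–59: 46670 * 0.957 = 44663
60+: 14359 * 0.935 + 70866 * 0.667 = 13426 + 47268 = 60694
→ [22728, 7117, 16071, 44663, 60694]
[period 4]
Births: 16071 * 0.487 = 7827
15–29: 22728 * 0.974 = 22137
30–44: 7117 * 0.968 = 6889
45–59: 16071 * 0.957 = 15380
60+: 44663 * 0.935 + 60694 * 0.667 = 41760 + 40483 = 82243
→ [7827, 22137, 6889, 15380, 82243]
Total after period 4: 7827 + 22137 + 6889 + 15380 + 82243 = 134476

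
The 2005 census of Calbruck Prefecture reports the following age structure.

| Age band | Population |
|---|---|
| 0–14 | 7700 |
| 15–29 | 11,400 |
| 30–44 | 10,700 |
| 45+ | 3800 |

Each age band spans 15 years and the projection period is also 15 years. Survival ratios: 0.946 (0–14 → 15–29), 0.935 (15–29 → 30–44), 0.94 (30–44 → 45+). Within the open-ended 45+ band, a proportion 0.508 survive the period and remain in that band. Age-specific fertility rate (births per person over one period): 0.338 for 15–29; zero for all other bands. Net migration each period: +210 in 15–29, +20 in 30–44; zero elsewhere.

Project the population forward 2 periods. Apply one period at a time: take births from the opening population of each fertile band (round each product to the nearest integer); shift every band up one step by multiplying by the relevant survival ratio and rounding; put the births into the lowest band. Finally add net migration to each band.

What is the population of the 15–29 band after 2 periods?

3855

Let group 1 be 0–14 through group 4 = 45+.
— Period 1 —
Births: 11400 * 0.338 = 3853
Group 2: 7700 * 0.946 = 7284
Group 3: 11400 * 0.935 = 10659
Group 4: 10700 * 0.94 + 3800 * 0.508 = 10058 + 1930 = 11988
Net migration: Group 2 + 210 → 7494; Group 3 + 20 → 10679
→ [3853, 7494, 10679, 11988]
— Period 2 —
Births: 7494 * 0.338 = 2533
Group 2: 3853 * 0.946 = 3645
Group 3: 7494 * 0.935 = 7007
Group 4: 10679 * 0.94 + 11988 * 0.508 = 10038 + 6090 = 16128
Net migration: Group 2 + 210 → 3855; Group 3 + 20 → 7027
→ [2533, 3855, 7027, 16128]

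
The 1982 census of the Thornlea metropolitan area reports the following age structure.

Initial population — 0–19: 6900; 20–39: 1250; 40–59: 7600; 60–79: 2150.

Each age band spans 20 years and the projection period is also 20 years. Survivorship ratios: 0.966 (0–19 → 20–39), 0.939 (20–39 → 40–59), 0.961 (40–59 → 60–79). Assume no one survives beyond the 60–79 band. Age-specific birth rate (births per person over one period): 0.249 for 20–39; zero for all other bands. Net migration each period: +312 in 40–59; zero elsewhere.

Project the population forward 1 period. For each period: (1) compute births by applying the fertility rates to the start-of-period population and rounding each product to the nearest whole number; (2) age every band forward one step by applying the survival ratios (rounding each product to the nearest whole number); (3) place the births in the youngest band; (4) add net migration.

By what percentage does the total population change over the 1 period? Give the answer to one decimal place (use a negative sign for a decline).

-11.9

After projecting period 1:
Births: 1250 * 0.249 = 311
20–39: 6900 * 0.966 = 6665
40–59: 1250 * 0.939 = 1174
60–79: 7600 * 0.961 = 7304
Net migration: 40–59 + 312 → 1486
Giving 311 / 6665 / 1486 / 7304.
Total: 17900 → 15766; change = -2134; percentage change = -11.9%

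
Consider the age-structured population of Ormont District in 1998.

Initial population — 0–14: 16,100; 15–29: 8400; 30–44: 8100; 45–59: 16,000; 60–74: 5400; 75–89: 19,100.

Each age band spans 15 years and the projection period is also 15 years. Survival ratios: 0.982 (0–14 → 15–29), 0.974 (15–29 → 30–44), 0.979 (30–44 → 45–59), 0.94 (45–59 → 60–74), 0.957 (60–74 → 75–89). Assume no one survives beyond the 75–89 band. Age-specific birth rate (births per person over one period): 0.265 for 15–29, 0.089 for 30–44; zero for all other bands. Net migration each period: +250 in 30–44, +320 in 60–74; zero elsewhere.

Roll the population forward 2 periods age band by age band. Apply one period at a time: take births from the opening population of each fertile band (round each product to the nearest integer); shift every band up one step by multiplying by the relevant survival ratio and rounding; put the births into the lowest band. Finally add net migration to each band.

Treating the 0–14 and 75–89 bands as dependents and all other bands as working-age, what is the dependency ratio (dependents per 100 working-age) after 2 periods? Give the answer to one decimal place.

56.8

Call the bands 1 to 6, youngest first.
Period 1:
Births: 8400 * 0.265 = 2226 ; 8100 * 0.089 = 721 ⇒ total 2947
Band 2: 16100 * 0.982 = 15810
Band 3: 8400 * 0.974 = 8182
Band 4: 8100 * 0.979 = 7930
Band 5: 16000 * 0.94 = 15040
Band 6: 5400 * 0.957 = 5168
Net migration: Band 3 + 250 → 8432; Band 5 + 320 → 15360
Giving 2947 / 15810 / 8432 / 7930 / 15360 / 5168.
Period 2:
Births: 15810 * 0.265 = 4190 ; 8432 * 0.089 = 750 ⇒ total 4940
Band 2: 2947 * 0.982 = 2894
Band 3: 15810 * 0.974 = 15399
Band 4: 8432 * 0.979 = 8255
Band 5: 7930 * 0.94 = 7454
Band 6: 15360 * 0.957 = 14700
Net migration: Band 3 + 250 → 15649; Band 5 + 320 → 7774
Giving 4940 / 2894 / 15649 / 8255 / 7774 / 14700.
Dependents (band 0–14 + band 75–89) = 4940 + 14700 = 19640; working-age = 34572; ratio = 19640/34572 × 100 = 56.8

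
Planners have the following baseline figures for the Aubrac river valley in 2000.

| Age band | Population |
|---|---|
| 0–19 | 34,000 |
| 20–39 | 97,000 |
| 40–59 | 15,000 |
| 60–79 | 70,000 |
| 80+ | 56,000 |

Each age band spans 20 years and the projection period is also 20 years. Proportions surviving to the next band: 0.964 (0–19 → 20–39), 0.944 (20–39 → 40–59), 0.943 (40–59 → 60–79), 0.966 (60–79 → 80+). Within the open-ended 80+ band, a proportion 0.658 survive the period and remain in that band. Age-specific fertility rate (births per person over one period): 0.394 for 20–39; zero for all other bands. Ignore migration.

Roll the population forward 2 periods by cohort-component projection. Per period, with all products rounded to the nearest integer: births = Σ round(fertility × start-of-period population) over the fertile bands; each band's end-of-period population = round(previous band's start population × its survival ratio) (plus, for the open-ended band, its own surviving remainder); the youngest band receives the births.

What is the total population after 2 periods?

249450

Period 1:
Births: 97000 × 0.394 = 38218
20–39: 34000 × 0.964 = 32776
40–59: 97000 × 0.944 = 91568
60–79: 15000 × 0.943 = 14145
80+: 70000 × 0.966 + 56000 × 0.658 = 67620 + 36848 = 104468
→ [38218, 32776, 91568, 14145, 104468]
Period 2:
Births: 32776 × 0.394 = 12914
20–39: 38218 × 0.964 = 36842
40–59: 32776 × 0.944 = 30941
60–79: 91568 × 0.943 = 86349
80+: 14145 × 0.966 + 104468 × 0.658 = 13664 + 68740 = 82404
→ [12914, 36842, 30941, 86349, 82404]
Total after period 2: 12914 + 36842 + 30941 + 86349 + 82404 = 249450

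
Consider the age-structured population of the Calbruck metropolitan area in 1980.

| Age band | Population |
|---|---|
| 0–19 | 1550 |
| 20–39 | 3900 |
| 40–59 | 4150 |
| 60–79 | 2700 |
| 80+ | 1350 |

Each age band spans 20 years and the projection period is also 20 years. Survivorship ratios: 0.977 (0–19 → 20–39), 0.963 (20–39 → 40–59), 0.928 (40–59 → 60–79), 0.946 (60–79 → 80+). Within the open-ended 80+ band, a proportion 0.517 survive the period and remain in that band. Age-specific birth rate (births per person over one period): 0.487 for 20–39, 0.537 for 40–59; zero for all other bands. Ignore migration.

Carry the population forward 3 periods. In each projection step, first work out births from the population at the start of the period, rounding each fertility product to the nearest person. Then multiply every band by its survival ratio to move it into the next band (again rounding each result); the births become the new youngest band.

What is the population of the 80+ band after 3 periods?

[period 1]
Births: 3900 × 0.487 = 1899  |  4150 × 0.537 = 2229 → 4128
20–39: 1550 × 0.977 = 1514
40–59: 3900 × 0.963 = 3756
60–79: 4150 × 0.928 = 3851
80+: 2700 × 0.946 + 1350 × 0.517 = 2554 + 698 = 3252
Giving 4128 / 1514 / 3756 / 3851 / 3252.
[period 2]
Births: 1514 × 0.487 = 737  |  3756 × 0.537 = 2017 → 2754
20–39: 4128 × 0.977 = 4033
40–59: 1514 × 0.963 = 1458
60–79: 3756 × 0.928 = 3486
80+: 3851 × 0.946 + 3252 × 0.517 = 3643 + 1681 = 5324
Giving 2754 / 4033 / 1458 / 3486 / 5324.
[period 3]
Births: 4033 × 0.487 = 1964  |  1458 × 0.537 = 783 → 2747
20–39: 2754 × 0.977 = 2691
40–59: 4033 × 0.963 = 3884
60–79: 1458 × 0.928 = 1353
80+: 3486 × 0.946 + 5324 × 0.517 = 3298 + 2753 = 6051
Giving 2747 / 2691 / 3884 / 1353 / 6051.

6051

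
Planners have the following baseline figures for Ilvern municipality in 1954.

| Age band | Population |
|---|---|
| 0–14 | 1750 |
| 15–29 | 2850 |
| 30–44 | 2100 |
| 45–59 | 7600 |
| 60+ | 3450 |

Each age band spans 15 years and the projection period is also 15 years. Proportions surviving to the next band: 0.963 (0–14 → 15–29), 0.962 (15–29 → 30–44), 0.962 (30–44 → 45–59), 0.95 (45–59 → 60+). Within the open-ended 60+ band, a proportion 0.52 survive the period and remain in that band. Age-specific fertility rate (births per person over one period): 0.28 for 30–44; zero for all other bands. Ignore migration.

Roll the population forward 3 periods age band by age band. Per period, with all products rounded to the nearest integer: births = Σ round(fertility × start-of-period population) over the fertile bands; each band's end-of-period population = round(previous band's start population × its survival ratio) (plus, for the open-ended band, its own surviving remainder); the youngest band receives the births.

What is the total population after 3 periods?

After projecting period 1:
Births: 2100 × 0.28 = 588
15–29: 1750 × 0.963 = 1685
30–44: 2850 × 0.962 = 2742
45–59: 2100 × 0.962 = 2020
60+: 7600 × 0.95 + 3450 × 0.52 = 7220 + 1794 = 9014
End of period: [588, 1685, 2742, 2020, 9014]
After projecting period 2:
Births: 2742 × 0.28 = 768
15–29: 588 × 0.963 = 566
30–44: 1685 × 0.962 = 1621
45–59: 2742 × 0.962 = 2638
60+: 2020 × 0.95 + 9014 × 0.52 = 1919 + 4687 = 6606
End of period: [768, 566, 1621, 2638, 6606]
After projecting period 3:
Births: 1621 × 0.28 = 454
15–29: 768 × 0.963 = 740
30–44: 566 × 0.962 = 544
45–59: 1621 × 0.962 = 1559
60+: 2638 × 0.95 + 6606 × 0.52 = 2506 + 3435 = 5941
End of period: [454, 740, 544, 1559, 5941]
Total after period 3: 454 + 740 + 544 + 1559 + 5941 = 9238

9238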